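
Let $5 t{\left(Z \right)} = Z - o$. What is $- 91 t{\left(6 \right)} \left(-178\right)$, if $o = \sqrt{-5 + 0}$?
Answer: $\frac{97188}{5} - \frac{16198 i \sqrt{5}}{5} \approx 19438.0 - 7244.0 i$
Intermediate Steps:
$o = i \sqrt{5}$ ($o = \sqrt{-5} = i \sqrt{5} \approx 2.2361 i$)
$t{\left(Z \right)} = \frac{Z}{5} - \frac{i \sqrt{5}}{5}$ ($t{\left(Z \right)} = \frac{Z - i \sqrt{5}}{5} = \frac{Z}{5} - \frac{i \sqrt{5}}{5}$)
$- 91 t{\left(6 \right)} \left(-178\right) = - 91 \left(\frac{1}{5} \cdot 6 - \frac{i \sqrt{5}}{5}\right) \left(-178\right) = - 91 \left(\frac{6}{5} - \frac{i \sqrt{5}}{5}\right) \left(-178\right) = \left(- \frac{546}{5} + \frac{91 i \sqrt{5}}{5}\right) \left(-178\right) = \frac{97188}{5} - \frac{16198 i \sqrt{5}}{5}$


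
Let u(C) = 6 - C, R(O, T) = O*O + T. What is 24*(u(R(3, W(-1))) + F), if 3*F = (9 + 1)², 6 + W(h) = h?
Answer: 896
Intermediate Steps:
W(h) = -6 + h
R(O, T) = T + O² (R(O, T) = O² + T = T + O²)
F = 100/3 (F = (9 + 1)²/3 = (⅓)*10² = (⅓)*100 = 100/3 ≈ 33.333)
24*(u(R(3, W(-1))) + F) = 24*((6 - ((-6 - 1) + 3²)) + 100/3) = 24*((6 - (-7 + 9)) + 100/3) = 24*((6 - 1*2) + 100/3) = 24*((6 - 2) + 100/3) = 24*(4 + 100/3) = 24*(112/3) = 896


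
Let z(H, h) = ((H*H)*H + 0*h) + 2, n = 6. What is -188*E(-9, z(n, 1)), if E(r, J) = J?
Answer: -40984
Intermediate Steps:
z(H, h) = 2 + H³ (z(H, h) = (H²*H + 0) + 2 = (H³ + 0) + 2 = H³ + 2 = 2 + H³)
-188*E(-9, z(n, 1)) = -188*(2 + 6³) = -188*(2 + 216) = -188*218 = -40984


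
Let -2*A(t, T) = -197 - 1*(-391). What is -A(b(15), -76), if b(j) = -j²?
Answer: 97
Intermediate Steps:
A(t, T) = -97 (A(t, T) = -(-197 - 1*(-391))/2 = -(-197 + 391)/2 = -½*194 = -97)
-A(b(15), -76) = -1*(-97) = 97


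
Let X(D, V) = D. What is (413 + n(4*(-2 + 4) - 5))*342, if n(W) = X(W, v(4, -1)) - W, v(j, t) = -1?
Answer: 141246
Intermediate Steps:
n(W) = 0 (n(W) = W - W = 0)
(413 + n(4*(-2 + 4) - 5))*342 = (413 + 0)*342 = 413*342 = 141246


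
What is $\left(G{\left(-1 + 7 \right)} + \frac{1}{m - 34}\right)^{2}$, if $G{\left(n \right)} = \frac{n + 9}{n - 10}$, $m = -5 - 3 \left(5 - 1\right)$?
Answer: $\frac{591361}{41616} \approx 14.21$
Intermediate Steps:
$m = -17$ ($m = -5 - 3 \left(5 - 1\right) = -5 - 12 = -17$)
$G{\left(n \right)} = \frac{9 + n}{-10 + n}$
$\left(G{\left(-1 + 7 \right)} + \frac{1}{m - 34}\right)^{2} = \left(\frac{9 + \left(-1 + 7\right)}{-10 + \left(-1 + 7\right)} + \frac{1}{-17 - 34}\right)^{2} = \left(\frac{9 + 6}{-10 + 6} + \frac{1}{-51}\right)^{2} = \left(\frac{1}{-4} \cdot 15 - \frac{1}{51}\right)^{2} = \left(\left(- \frac{1}{4}\right) 15 - \frac{1}{51}\right)^{2} = \left(- \frac{15}{4} - \frac{1}{51}\right)^{2} = \left(- \frac{769}{204}\right)^{2} = \frac{591361}{41616}$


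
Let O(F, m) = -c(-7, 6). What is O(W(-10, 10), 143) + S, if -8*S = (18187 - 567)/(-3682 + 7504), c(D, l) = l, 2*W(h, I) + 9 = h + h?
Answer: -50269/7644 ≈ -6.5763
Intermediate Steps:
W(h, I) = -9/2 + h (W(h, I) = -9/2 + (h + h)/2 = -9/2 + (2*h)/2 = -9/2 + h)
O(F, m) = -6 (O(F, m) = -1*6 = -6)
S = -4405/7644 (S = -(18187 - 567)/(8*(-3682 + 7504)) = -4405/(2*3822) = -⅛*8810/1911 = -4405/7644 ≈ -0.57627)
O(W(-10, 10), 143) + S = -6 - 4405/7644 = -50269/7644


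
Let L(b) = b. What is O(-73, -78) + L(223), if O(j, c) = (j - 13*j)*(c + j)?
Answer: -132053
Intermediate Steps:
O(j, c) = -12*j*(c + j) (O(j, c) = (-12*j)*(c + j) = -12*j*(c + j))
O(-73, -78) + L(223) = -12*(-73)*(-78 - 73) + 223 = -12*(-73)*(-151) + 223 = -132276 + 223 = -132053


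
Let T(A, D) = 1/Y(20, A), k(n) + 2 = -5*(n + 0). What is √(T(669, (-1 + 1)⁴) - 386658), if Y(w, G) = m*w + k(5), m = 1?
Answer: I*√18946249/7 ≈ 621.82*I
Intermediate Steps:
k(n) = -2 - 5*n (k(n) = -2 - 5*(n + 0) = -2 - 5*n)
Y(w, G) = -27 + w (Y(w, G) = 1*w + (-2 - 5*5) = w + (-2 - 25) = w - 27 = -27 + w)
T(A, D) = -⅐ (T(A, D) = 1/(-27 + 20) = 1/(-7) = -⅐)
√(T(669, (-1 + 1)⁴) - 386658) = √(-⅐ - 386658) = √(-2706607/7) = I*√18946249/7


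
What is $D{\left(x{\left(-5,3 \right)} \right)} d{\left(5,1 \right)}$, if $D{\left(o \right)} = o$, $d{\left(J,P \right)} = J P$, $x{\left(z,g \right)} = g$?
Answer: $15$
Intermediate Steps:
$D{\left(x{\left(-5,3 \right)} \right)} d{\left(5,1 \right)} = 3 \cdot 5 \cdot 1 = 3 \cdot 5 = 15$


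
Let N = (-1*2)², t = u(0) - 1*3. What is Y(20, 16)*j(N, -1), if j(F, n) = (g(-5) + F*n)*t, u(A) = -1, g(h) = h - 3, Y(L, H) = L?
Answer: 960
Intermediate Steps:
g(h) = -3 + h
t = -4 (t = -1 - 1*3 = -1 - 3 = -4)
N = 4 (N = (-2)² = 4)
j(F, n) = 32 - 4*F*n (j(F, n) = ((-3 - 5) + F*n)*(-4) = (-8 + F*n)*(-4) = 32 - 4*F*n)
Y(20, 16)*j(N, -1) = 20*(32 - 4*4*(-1)) = 20*(32 + 16) = 20*48 = 960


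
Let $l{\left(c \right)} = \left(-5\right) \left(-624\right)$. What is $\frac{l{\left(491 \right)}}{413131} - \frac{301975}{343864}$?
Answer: $- \frac{123682378045}{142060878184} \approx -0.87063$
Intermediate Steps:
$l{\left(c \right)} = 3120$
$\frac{l{\left(491 \right)}}{413131} - \frac{301975}{343864} = \frac{3120}{413131} - \frac{301975}{343864} = - \frac{123682378045}{142060878184}$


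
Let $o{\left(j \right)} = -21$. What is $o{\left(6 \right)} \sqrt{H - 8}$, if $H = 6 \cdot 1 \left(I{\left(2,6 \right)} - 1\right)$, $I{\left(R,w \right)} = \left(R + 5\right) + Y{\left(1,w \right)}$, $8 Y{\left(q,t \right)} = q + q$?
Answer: $- \frac{21 \sqrt{118}}{2} \approx -114.06$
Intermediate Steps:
$Y{\left(q,t \right)} = \frac{q}{4}$ ($Y{\left(q,t \right)} = \frac{q + q}{8} = \frac{2 q}{8} = \frac{q}{4}$)
$I{\left(R,w \right)} = \frac{21}{4} + R$ ($I{\left(R,w \right)} = \left(R + 5\right) + \frac{1}{4} \cdot 1 = \left(5 + R\right) + \frac{1}{4} = \frac{21}{4} + R$)
$H = \frac{75}{2}$ ($H = 6 \cdot 1 \left(\left(\frac{21}{4} + 2\right) - 1\right) = 6 \left(\frac{29}{4} - 1\right) = 6 \cdot \frac{25}{4} = \frac{75}{2} \approx 37.5$)
$o{\left(6 \right)} \sqrt{H - 8} = - 21 \sqrt{\frac{75}{2} - 8} = - 21 \sqrt{\frac{59}{2}} = - 21 \frac{\sqrt{118}}{2} = - \frac{21 \sqrt{118}}{2}$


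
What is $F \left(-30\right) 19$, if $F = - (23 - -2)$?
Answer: $14250$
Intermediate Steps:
$F = -25$ ($F = - (23 + 2) = \left(-1\right) 25 = -25$)
$F \left(-30\right) 19 = \left(-25\right) \left(-30\right) 19 = 750 \cdot 19 = 14250$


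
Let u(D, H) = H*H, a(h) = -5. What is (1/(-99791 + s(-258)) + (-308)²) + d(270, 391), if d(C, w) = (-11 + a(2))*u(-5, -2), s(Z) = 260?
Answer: 9435538799/99531 ≈ 94800.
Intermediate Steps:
u(D, H) = H²
d(C, w) = -64 (d(C, w) = (-11 - 5)*(-2)² = -16*4 = -64)
(1/(-99791 + s(-258)) + (-308)²) + d(270, 391) = (1/(-99791 + 260) + (-308)²) - 64 = (1/(-99531) + 94864) - 64 = (-1/99531 + 94864) - 64 = 9441908783/99531 - 64 = 9435538799/99531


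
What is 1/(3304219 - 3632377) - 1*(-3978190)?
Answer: 1305474874019/328158 ≈ 3.9782e+6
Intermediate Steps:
1/(3304219 - 3632377) - 1*(-3978190) = 1/(-328158) + 3978190 = -1/328158 + 3978190 = 1305474874019/328158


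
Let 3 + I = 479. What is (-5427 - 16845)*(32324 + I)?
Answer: -730521600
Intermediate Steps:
I = 476 (I = -3 + 479 = 476)
(-5427 - 16845)*(32324 + I) = (-5427 - 16845)*(32324 + 476) = -22272*32800 = -730521600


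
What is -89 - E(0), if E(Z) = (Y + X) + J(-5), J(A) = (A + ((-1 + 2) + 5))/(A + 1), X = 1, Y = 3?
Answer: -371/4 ≈ -92.750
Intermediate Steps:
J(A) = (6 + A)/(1 + A) (J(A) = (A + (1 + 5))/(1 + A) = (A + 6)/(1 + A) = (6 + A)/(1 + A))
E(Z) = 15/4 (E(Z) = (3 + 1) + (6 - 5)/(1 - 5) = 4 + 1/(-4) = 4 - 1/4*1 = 4 - 1/4 = 15/4)
-89 - E(0) = -89 - 1*15/4 = -89 - 15/4 = -371/4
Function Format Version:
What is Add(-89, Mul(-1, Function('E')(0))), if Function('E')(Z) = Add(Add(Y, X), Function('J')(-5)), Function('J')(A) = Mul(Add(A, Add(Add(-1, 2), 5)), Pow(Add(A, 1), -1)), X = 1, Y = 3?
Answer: Rational(-371, 4) ≈ -92.750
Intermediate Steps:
Function('J')(A) = Mul(Pow(Add(1, A), -1), Add(6, A)) (Function('J')(A) = Mul(Add(A, Add(1, 5)), Pow(Add(1, A), -1)) = Mul(Add(A, 6), Pow(Add(1, A), -1)) = Mul(Add(6, A), Pow(Add(1, A), -1)) = Mul(Pow(Add(1, A), -1), Add(6, A)))
Function('E')(Z) = Rational(15, 4) (Function('E')(Z) = Add(Add(3, 1), Mul(Pow(Add(1, -5), -1), Add(6, -5))) = Add(4, Mul(Pow(-4, -1), 1)) = Add(4, Mul(Rational(-1, 4), 1)) = Add(4, Rational(-1, 4)) = Rational(15, 4))
Add(-89, Mul(-1, Function('E')(0))) = Add(-89, Mul(-1, Rational(15, 4))) = Add(-89, Rational(-15, 4)) = Rational(-371, 4)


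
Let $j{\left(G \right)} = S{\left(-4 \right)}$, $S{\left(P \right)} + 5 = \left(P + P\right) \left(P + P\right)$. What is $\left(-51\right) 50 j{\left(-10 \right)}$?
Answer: $-150450$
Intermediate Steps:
$S{\left(P \right)} = -5 + 4 P^{2}$ ($S{\left(P \right)} = -5 + \left(P + P\right) \left(P + P\right) = -5 + 2 P 2 P = -5 + 4 P^{2}$)
$j{\left(G \right)} = 59$ ($j{\left(G \right)} = -5 + 4 \left(-4\right)^{2} = -5 + 4 \cdot 16 = -5 + 64 = 59$)
$\left(-51\right) 50 j{\left(-10 \right)} = \left(-51\right) 50 \cdot 59 = \left(-2550\right) 59 = -150450$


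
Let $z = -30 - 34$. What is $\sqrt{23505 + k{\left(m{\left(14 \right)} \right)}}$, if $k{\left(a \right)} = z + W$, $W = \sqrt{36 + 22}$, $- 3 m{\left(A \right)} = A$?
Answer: $\sqrt{23441 + \sqrt{58}} \approx 153.13$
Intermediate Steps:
$m{\left(A \right)} = - \frac{A}{3}$
$W = \sqrt{58} \approx 7.6158$
$z = -64$ ($z = -30 - 34 = -64$)
$k{\left(a \right)} = -64 + \sqrt{58}$
$\sqrt{23505 + k{\left(m{\left(14 \right)} \right)}} = \sqrt{23505 - \left(64 - \sqrt{58}\right)} = \sqrt{23441 + \sqrt{58}}$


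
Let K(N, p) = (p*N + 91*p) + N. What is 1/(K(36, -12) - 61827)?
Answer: -1/63315 ≈ -1.5794e-5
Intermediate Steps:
K(N, p) = N + 91*p + N*p (K(N, p) = (N*p + 91*p) + N = (91*p + N*p) + N = N + 91*p + N*p)
1/(K(36, -12) - 61827) = 1/((36 + 91*(-12) + 36*(-12)) - 61827) = 1/((36 - 1092 - 432) - 61827) = 1/(-1488 - 61827) = 1/(-63315) = -1/63315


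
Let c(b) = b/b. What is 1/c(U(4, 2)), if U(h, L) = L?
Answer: 1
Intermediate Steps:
c(b) = 1
1/c(U(4, 2)) = 1/1 = 1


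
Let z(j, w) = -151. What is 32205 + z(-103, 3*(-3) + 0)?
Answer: 32054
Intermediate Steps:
32205 + z(-103, 3*(-3) + 0) = 32205 - 151 = 32054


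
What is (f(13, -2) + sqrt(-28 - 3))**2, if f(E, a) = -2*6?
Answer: (12 - I*sqrt(31))**2 ≈ 113.0 - 133.63*I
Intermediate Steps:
f(E, a) = -12
(f(13, -2) + sqrt(-28 - 3))**2 = (-12 + sqrt(-28 - 3))**2 = (-12 + sqrt(-31))**2 = (-12 + I*sqrt(31))**2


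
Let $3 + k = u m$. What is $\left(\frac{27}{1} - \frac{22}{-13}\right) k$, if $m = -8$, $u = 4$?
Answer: $- \frac{13055}{13} \approx -1004.2$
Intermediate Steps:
$k = -35$ ($k = -3 + 4 \left(-8\right) = -3 - 32 = -35$)
$\left(\frac{27}{1} - \frac{22}{-13}\right) k = \left(\frac{27}{1} - \frac{22}{-13}\right) \left(-35\right) = \left(27 \cdot 1 - - \frac{22}{13}\right) \left(-35\right) = \left(27 + \frac{22}{13}\right) \left(-35\right) = \frac{373}{13} \left(-35\right) = - \frac{13055}{13}$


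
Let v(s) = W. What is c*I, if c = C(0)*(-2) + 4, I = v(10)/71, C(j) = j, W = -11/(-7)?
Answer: 44/497 ≈ 0.088531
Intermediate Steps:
W = 11/7 (W = -11*(-⅐) = 11/7 ≈ 1.5714)
v(s) = 11/7
I = 11/497 (I = (11/7)/71 = (11/7)*(1/71) = 11/497 ≈ 0.022133)
c = 4 (c = 0*(-2) + 4 = 0 + 4 = 4)
c*I = 4*(11/497) = 44/497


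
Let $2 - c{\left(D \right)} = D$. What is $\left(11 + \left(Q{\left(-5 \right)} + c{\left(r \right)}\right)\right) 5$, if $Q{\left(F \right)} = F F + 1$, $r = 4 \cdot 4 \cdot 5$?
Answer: $-205$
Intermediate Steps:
$r = 80$ ($r = 16 \cdot 5 = 80$)
$c{\left(D \right)} = 2 - D$
$Q{\left(F \right)} = 1 + F^{2}$ ($Q{\left(F \right)} = F^{2} + 1 = 1 + F^{2}$)
$\left(11 + \left(Q{\left(-5 \right)} + c{\left(r \right)}\right)\right) 5 = \left(11 + \left(\left(1 + \left(-5\right)^{2}\right) + \left(2 - 80\right)\right)\right) 5 = \left(11 + \left(\left(1 + 25\right) + \left(2 - 80\right)\right)\right) 5 = \left(11 + \left(26 - 78\right)\right) 5 = \left(11 - 52\right) 5 = \left(-41\right) 5 = -205$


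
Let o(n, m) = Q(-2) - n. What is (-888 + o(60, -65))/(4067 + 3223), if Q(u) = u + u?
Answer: -476/3645 ≈ -0.13059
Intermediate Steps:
Q(u) = 2*u
o(n, m) = -4 - n (o(n, m) = 2*(-2) - n = -4 - n)
(-888 + o(60, -65))/(4067 + 3223) = (-888 + (-4 - 1*60))/(4067 + 3223) = (-888 + (-4 - 60))/7290 = (-888 - 64)*(1/7290) = -952*1/7290 = -476/3645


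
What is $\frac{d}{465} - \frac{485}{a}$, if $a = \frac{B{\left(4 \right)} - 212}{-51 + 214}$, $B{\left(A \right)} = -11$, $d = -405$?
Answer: $\frac{2444684}{6913} \approx 353.64$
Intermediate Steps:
$a = - \frac{223}{163}$ ($a = \frac{-11 - 212}{-51 + 214} = - \frac{223}{163} \approx -1.3681$)
$\frac{d}{465} - \frac{485}{a} = - \frac{405}{465} - \frac{485}{- \frac{223}{163}} = \left(-405\right) \frac{1}{465} - - \frac{79055}{223} = - \frac{27}{31} + \frac{79055}{223} = \frac{2444684}{6913}$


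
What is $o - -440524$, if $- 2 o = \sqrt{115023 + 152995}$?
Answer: $440524 - \frac{\sqrt{268018}}{2} \approx 4.4027 \cdot 10^{5}$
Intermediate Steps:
$o = - \frac{\sqrt{268018}}{2}$ ($o = - \frac{\sqrt{115023 + 152995}}{2} = - \frac{\sqrt{268018}}{2} \approx -258.85$)
$o - -440524 = - \frac{\sqrt{268018}}{2} - -440524 = - \frac{\sqrt{268018}}{2} + 440524 = 440524 - \frac{\sqrt{268018}}{2}$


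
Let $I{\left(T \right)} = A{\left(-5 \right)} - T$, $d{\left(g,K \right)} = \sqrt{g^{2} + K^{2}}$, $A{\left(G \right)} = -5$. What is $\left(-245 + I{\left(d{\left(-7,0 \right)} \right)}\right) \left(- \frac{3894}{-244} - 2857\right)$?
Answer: $\frac{89077999}{122} \approx 7.3015 \cdot 10^{5}$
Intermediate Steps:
$d{\left(g,K \right)} = \sqrt{K^{2} + g^{2}}$
$I{\left(T \right)} = -5 - T$
$\left(-245 + I{\left(d{\left(-7,0 \right)} \right)}\right) \left(- \frac{3894}{-244} - 2857\right) = \left(-245 - \left(5 + \sqrt{0^{2} + \left(-7\right)^{2}}\right)\right) \left(- \frac{3894}{-244} - 2857\right) = \left(-245 - \left(5 + \sqrt{0 + 49}\right)\right) \left(\left(-3894\right) \left(- \frac{1}{244}\right) - 2857\right) = \left(-245 - \left(5 + \sqrt{49}\right)\right) \left(\frac{1947}{122} - 2857\right) = \left(-245 - 12\right) \left(- \frac{346607}{122}\right) = \left(-257\right) \left(- \frac{346607}{122}\right) = \frac{89077999}{122}$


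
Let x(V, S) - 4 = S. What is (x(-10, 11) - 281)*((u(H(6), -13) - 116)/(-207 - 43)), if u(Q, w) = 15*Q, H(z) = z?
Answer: -3458/125 ≈ -27.664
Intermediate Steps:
x(V, S) = 4 + S
(x(-10, 11) - 281)*((u(H(6), -13) - 116)/(-207 - 43)) = ((4 + 11) - 281)*((15*6 - 116)/(-207 - 43)) = (15 - 281)*((90 - 116)/(-250)) = -(-6916)*(-1)/250 = -266*13/125 = -3458/125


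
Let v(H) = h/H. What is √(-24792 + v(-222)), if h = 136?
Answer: 2*I*√76367445/111 ≈ 157.46*I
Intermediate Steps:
v(H) = 136/H
√(-24792 + v(-222)) = √(-24792 + 136/(-222)) = √(-24792 + 136*(-1/222)) = √(-24792 - 68/111) = √(-2751980/111) = 2*I*√76367445/111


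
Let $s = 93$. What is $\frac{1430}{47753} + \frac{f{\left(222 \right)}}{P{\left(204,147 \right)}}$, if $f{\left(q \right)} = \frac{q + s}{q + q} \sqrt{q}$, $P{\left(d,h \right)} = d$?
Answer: $\frac{1430}{47753} + \frac{35 \sqrt{222}}{10064} \approx 0.081763$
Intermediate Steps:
$f{\left(q \right)} = \frac{93 + q}{2 \sqrt{q}}$ ($f{\left(q \right)} = \frac{q + 93}{q + q} \sqrt{q} = \frac{93 + q}{2 q} \sqrt{q} = \frac{93 + q}{2 \sqrt{q}}$)
$\frac{1430}{47753} + \frac{f{\left(222 \right)}}{P{\left(204,147 \right)}} = \frac{1430}{47753} + \frac{\frac{1}{2} \frac{1}{\sqrt{222}} \left(93 + 222\right)}{204} = 1430 \cdot \frac{1}{47753} + \frac{1}{2} \frac{\sqrt{222}}{222} \cdot 315 \cdot \frac{1}{204} = \frac{1430}{47753} + \frac{105 \sqrt{222}}{148} \cdot \frac{1}{204} = \frac{1430}{47753} + \frac{35 \sqrt{222}}{10064}$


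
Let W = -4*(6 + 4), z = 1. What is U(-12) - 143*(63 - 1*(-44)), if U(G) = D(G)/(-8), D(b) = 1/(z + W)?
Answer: -4773911/312 ≈ -15301.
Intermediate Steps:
W = -40 (W = -4*10 = -40)
D(b) = -1/39 (D(b) = 1/(1 - 40) = 1/(-39) = -1/39)
U(G) = 1/312 (U(G) = -1/39/(-8) = -1/39*(-⅛) = 1/312)
U(-12) - 143*(63 - 1*(-44)) = 1/312 - 143*(63 - 1*(-44)) = 1/312 - 143*(63 + 44) = 1/312 - 143*107 = 1/312 - 15301 = -4773911/312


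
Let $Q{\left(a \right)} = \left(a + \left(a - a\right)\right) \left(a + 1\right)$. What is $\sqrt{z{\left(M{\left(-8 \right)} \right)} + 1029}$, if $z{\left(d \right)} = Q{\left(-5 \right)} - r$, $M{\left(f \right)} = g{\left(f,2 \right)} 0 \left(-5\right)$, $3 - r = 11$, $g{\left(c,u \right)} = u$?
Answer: $\sqrt{1057} \approx 32.512$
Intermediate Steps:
$r = -8$ ($r = 3 - 11 = -8$)
$M{\left(f \right)} = 0$ ($M{\left(f \right)} = 2 \cdot 0 \left(-5\right) = 0 \left(-5\right) = 0$)
$Q{\left(a \right)} = a \left(1 + a\right)$ ($Q{\left(a \right)} = \left(a + 0\right) \left(1 + a\right) = a \left(1 + a\right)$)
$z{\left(d \right)} = 28$ ($z{\left(d \right)} = - 5 \left(1 - 5\right) - -8 = \left(-5\right) \left(-4\right) + 8 = 20 + 8 = 28$)
$\sqrt{z{\left(M{\left(-8 \right)} \right)} + 1029} = \sqrt{28 + 1029} = \sqrt{1057}$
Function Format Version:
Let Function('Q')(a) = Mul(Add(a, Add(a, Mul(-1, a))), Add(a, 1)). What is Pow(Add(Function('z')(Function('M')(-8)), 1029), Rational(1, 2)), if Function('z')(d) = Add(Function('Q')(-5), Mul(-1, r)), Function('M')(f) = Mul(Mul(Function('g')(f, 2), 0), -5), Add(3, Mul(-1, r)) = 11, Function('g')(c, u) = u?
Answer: Pow(1057, Rational(1, 2)) ≈ 32.512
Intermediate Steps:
r = -8 (r = Add(3, Mul(-1, 11)) = Add(3, -11) = -8)
Function('M')(f) = 0 (Function('M')(f) = Mul(Mul(2, 0), -5) = Mul(0, -5) = 0)
Function('Q')(a) = Mul(a, Add(1, a)) (Function('Q')(a) = Mul(Add(a, 0), Add(1, a)) = Mul(a, Add(1, a)))
Function('z')(d) = 28 (Function('z')(d) = Add(Mul(-5, Add(1, -5)), Mul(-1, -8)) = Add(Mul(-5, -4), 8) = Add(20, 8) = 28)
Pow(Add(Function('z')(Function('M')(-8)), 1029), Rational(1, 2)) = Pow(Add(28, 1029), Rational(1, 2)) = Pow(1057, Rational(1, 2))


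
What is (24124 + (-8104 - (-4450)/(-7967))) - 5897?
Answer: 80645491/7967 ≈ 10122.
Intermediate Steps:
(24124 + (-8104 - (-4450)/(-7967))) - 5897 = (24124 + (-8104 - (-4450)*(-1)/7967)) - 5897 = (24124 + (-8104 - 1*4450/7967)) - 5897 = (24124 + (-8104 - 4450/7967)) - 5897 = (24124 - 64569018/7967) - 5897 = 127626890/7967 - 5897 = 80645491/7967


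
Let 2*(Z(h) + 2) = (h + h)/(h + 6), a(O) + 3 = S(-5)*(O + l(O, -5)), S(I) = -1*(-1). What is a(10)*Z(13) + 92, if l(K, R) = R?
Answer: 1698/19 ≈ 89.368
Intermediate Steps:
S(I) = 1
a(O) = -8 + O (a(O) = -3 + 1*(O - 5) = -3 + 1*(-5 + O) = -3 + (-5 + O) = -8 + O)
Z(h) = -2 + h/(6 + h) (Z(h) = -2 + ((h + h)/(h + 6))/2 = -2 + ((2*h)/(6 + h))/2 = -2 + (2*h/(6 + h))/2 = -2 + h/(6 + h))
a(10)*Z(13) + 92 = (-8 + 10)*((-12 - 1*13)/(6 + 13)) + 92 = 2*((-12 - 13)/19) + 92 = 2*((1/19)*(-25)) + 92 = 2*(-25/19) + 92 = -50/19 + 92 = 1698/19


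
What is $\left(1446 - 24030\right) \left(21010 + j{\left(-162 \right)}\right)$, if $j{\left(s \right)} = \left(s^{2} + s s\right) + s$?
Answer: $-1656220224$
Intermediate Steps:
$j{\left(s \right)} = s + 2 s^{2}$ ($j{\left(s \right)} = \left(s^{2} + s^{2}\right) + s = 2 s^{2} + s = s + 2 s^{2}$)
$\left(1446 - 24030\right) \left(21010 + j{\left(-162 \right)}\right) = \left(1446 - 24030\right) \left(21010 - 162 \left(1 + 2 \left(-162\right)\right)\right) = - 22584 \left(21010 - 162 \left(1 - 324\right)\right) = - 22584 \left(21010 - -52326\right) = - 22584 \left(21010 + 52326\right) = \left(-22584\right) 73336 = -1656220224$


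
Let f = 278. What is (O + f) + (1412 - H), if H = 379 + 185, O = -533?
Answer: 593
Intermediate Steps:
H = 564
(O + f) + (1412 - H) = (-533 + 278) + (1412 - 1*564) = -255 + (1412 - 564) = -255 + 848 = 593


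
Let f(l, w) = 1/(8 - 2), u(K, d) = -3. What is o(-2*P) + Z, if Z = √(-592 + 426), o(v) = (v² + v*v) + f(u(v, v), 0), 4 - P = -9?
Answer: 8113/6 + I*√166 ≈ 1352.2 + 12.884*I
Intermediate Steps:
f(l, w) = ⅙ (f(l, w) = 1/6 = ⅙)
P = 13 (P = 4 - 1*(-9) = 4 + 9 = 13)
o(v) = ⅙ + 2*v² (o(v) = (v² + v*v) + ⅙ = (v² + v²) + ⅙ = 2*v² + ⅙ = ⅙ + 2*v²)
Z = I*√166 (Z = √(-166) = I*√166 ≈ 12.884*I)
o(-2*P) + Z = (⅙ + 2*(-2*13)²) + I*√166 = (⅙ + 2*(-26)²) + I*√166 = (⅙ + 2*676) + I*√166 = (⅙ + 1352) + I*√166 = 8113/6 + I*√166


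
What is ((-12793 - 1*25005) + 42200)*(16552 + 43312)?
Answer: 263521328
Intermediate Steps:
((-12793 - 1*25005) + 42200)*(16552 + 43312) = ((-12793 - 25005) + 42200)*59864 = (-37798 + 42200)*59864 = 4402*59864 = 263521328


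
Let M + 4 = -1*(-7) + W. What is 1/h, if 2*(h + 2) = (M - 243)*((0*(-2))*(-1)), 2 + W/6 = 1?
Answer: -1/2 ≈ -0.50000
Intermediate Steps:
W = -6 (W = -12 + 6*1 = -12 + 6 = -6)
M = -3 (M = -4 + (-1*(-7) - 6) = -4 + (7 - 6) = -4 + 1 = -3)
h = -2 (h = -2 + ((-3 - 243)*((0*(-2))*(-1)))/2 = -2 + (-0*(-1))/2 = -2 + (-246*0)/2 = -2 + (1/2)*0 = -2 + 0 = -2)
1/h = 1/(-2) = -1/2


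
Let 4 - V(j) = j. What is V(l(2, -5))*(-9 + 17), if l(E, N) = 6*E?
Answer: -64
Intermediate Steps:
V(j) = 4 - j
V(l(2, -5))*(-9 + 17) = (4 - 6*2)*(-9 + 17) = (4 - 1*12)*8 = (4 - 12)*8 = -8*8 = -64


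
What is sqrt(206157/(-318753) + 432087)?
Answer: sqrt(4877941665894618)/106251 ≈ 657.33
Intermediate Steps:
sqrt(206157/(-318753) + 432087) = sqrt(206157*(-1/318753) + 432087) = sqrt(-68719/106251 + 432087) = sqrt(45909607118/106251) = sqrt(4877941665894618)/106251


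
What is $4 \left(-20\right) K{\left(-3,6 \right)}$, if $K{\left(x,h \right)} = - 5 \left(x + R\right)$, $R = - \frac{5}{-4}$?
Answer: $-700$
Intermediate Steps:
$R = \frac{5}{4}$ ($R = \left(-5\right) \left(- \frac{1}{4}\right) = \frac{5}{4} \approx 1.25$)
$K{\left(x,h \right)} = - \frac{25}{4} - 5 x$ ($K{\left(x,h \right)} = - 5 \left(x + \frac{5}{4}\right) = - 5 \left(\frac{5}{4} + x\right) = - \frac{25}{4} - 5 x$)
$4 \left(-20\right) K{\left(-3,6 \right)} = 4 \left(-20\right) \left(- \frac{25}{4} - -15\right) = - 80 \left(- \frac{25}{4} + 15\right) = \left(-80\right) \frac{35}{4} = -700$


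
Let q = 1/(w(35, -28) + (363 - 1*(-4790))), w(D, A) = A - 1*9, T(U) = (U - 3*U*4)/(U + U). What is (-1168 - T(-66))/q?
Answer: -5947350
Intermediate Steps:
T(U) = -11/2 (T(U) = (U - 12*U)/((2*U)) = (-11*U)*(1/(2*U)) = -11/2)
w(D, A) = -9 + A (w(D, A) = A - 9 = -9 + A)
q = 1/5116 (q = 1/((-9 - 28) + (363 - 1*(-4790))) = 1/(-37 + (363 + 4790)) = 1/(-37 + 5153) = 1/5116 ≈ 0.00019547)
(-1168 - T(-66))/q = (-1168 - 1*(-11/2))/(1/5116) = (-1168 + 11/2)*5116 = -2325/2*5116 = -5947350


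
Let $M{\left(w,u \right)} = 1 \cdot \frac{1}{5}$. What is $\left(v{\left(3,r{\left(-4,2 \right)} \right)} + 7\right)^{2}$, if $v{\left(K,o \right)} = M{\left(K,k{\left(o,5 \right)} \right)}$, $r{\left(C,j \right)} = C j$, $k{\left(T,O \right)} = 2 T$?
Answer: $\frac{1296}{25} \approx 51.84$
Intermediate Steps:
$M{\left(w,u \right)} = \frac{1}{5}$ ($M{\left(w,u \right)} = 1 \cdot \frac{1}{5} = \frac{1}{5}$)
$v{\left(K,o \right)} = \frac{1}{5}$
$\left(v{\left(3,r{\left(-4,2 \right)} \right)} + 7\right)^{2} = \left(\frac{1}{5} + 7\right)^{2} = \left(\frac{36}{5}\right)^{2} = \frac{1296}{25}$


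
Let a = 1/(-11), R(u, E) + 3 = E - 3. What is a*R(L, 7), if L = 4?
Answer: -1/11 ≈ -0.090909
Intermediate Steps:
R(u, E) = -6 + E (R(u, E) = -3 + (E - 3) = -3 + (-3 + E) = -6 + E)
a = -1/11 ≈ -0.090909
a*R(L, 7) = -(-6 + 7)/11 = -1/11*1 = -1/11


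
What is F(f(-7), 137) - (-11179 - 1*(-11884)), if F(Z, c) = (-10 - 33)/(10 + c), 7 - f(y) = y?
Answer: -103678/147 ≈ -705.29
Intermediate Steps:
f(y) = 7 - y
F(Z, c) = -43/(10 + c)
F(f(-7), 137) - (-11179 - 1*(-11884)) = -43/(10 + 137) - (-11179 - 1*(-11884)) = -43/147 - (-11179 + 11884) = -43*1/147 - 1*705 = -43/147 - 705 = -103678/147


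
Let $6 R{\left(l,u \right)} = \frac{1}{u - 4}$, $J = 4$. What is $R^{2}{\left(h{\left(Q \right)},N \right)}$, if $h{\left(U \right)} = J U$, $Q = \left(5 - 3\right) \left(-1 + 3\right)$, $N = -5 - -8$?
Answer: $\frac{1}{36} \approx 0.027778$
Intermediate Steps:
$N = 3$ ($N = -5 + 8 = 3$)
$Q = 4$ ($Q = 2 \cdot 2 = 4$)
$h{\left(U \right)} = 4 U$
$R{\left(l,u \right)} = \frac{1}{6 \left(-4 + u\right)}$ ($R{\left(l,u \right)} = \frac{1}{6 \left(u - 4\right)} = \frac{1}{6 \left(-4 + u\right)}$)
$R^{2}{\left(h{\left(Q \right)},N \right)} = \left(\frac{1}{6 \left(-4 + 3\right)}\right)^{2} = \left(\frac{1}{6 \left(-1\right)}\right)^{2} = \left(\frac{1}{6} \left(-1\right)\right)^{2} = \left(- \frac{1}{6}\right)^{2} = \frac{1}{36}$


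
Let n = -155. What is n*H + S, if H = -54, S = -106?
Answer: 8264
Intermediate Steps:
n*H + S = -155*(-54) - 106 = 8370 - 106 = 8264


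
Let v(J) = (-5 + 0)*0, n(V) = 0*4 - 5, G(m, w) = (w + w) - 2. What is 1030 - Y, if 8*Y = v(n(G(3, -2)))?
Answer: 1030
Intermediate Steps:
G(m, w) = -2 + 2*w (G(m, w) = 2*w - 2 = -2 + 2*w)
n(V) = -5 (n(V) = 0 - 5 = -5)
v(J) = 0 (v(J) = -5*0 = 0)
Y = 0 (Y = (1/8)*0 = 0)
1030 - Y = 1030 - 1*0 = 1030 + 0 = 1030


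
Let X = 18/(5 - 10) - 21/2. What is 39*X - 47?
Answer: -5969/10 ≈ -596.90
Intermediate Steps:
X = -141/10 (X = 18/(-5) - 21*½ = 18*(-⅕) - 21/2 = -18/5 - 21/2 = -141/10 ≈ -14.100)
39*X - 47 = 39*(-141/10) - 47 = -5499/10 - 47 = -5969/10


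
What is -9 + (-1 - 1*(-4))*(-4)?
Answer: -21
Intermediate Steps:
-9 + (-1 - 1*(-4))*(-4) = -9 + (-1 + 4)*(-4) = -9 + 3*(-4) = -9 - 12 = -21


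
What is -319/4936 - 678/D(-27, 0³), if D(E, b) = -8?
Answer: 418007/4936 ≈ 84.685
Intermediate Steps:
-319/4936 - 678/D(-27, 0³) = -319/4936 - 678/(-8) = -319*1/4936 - 678*(-⅛) = -319/4936 + 339/4 = 418007/4936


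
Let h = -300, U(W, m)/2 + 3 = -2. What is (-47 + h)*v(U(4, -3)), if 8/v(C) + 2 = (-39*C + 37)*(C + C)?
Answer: 1388/4271 ≈ 0.32498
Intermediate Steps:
U(W, m) = -10 (U(W, m) = -6 + 2*(-2) = -6 - 4 = -10)
v(C) = 8/(-2 + 2*C*(37 - 39*C)) (v(C) = 8/(-2 + (-39*C + 37)*(C + C)) = 8/(-2 + (37 - 39*C)*(2*C)) = 8/(-2 + 2*C*(37 - 39*C)))
(-47 + h)*v(U(4, -3)) = (-47 - 300)*(-4/(1 - 37*(-10) + 39*(-10)²)) = -(-1388)/(1 + 370 + 39*100) = -(-1388)/(1 + 370 + 3900) = -(-1388)/4271 = -347*(-4/4271) = 1388/4271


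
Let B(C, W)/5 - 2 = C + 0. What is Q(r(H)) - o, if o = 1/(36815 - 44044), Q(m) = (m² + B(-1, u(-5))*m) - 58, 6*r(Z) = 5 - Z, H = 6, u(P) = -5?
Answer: -15303757/260244 ≈ -58.805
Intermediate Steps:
B(C, W) = 10 + 5*C (B(C, W) = 10 + 5*(C + 0) = 10 + 5*C)
r(Z) = ⅚ - Z/6 (r(Z) = (5 - Z)/6 = ⅚ - Z/6)
Q(m) = -58 + m² + 5*m (Q(m) = (m² + (10 + 5*(-1))*m) - 58 = (m² + (10 - 5)*m) - 58 = (m² + 5*m) - 58 = -58 + m² + 5*m)
o = -1/7229 (o = 1/(-7229) = -1/7229 ≈ -0.00013833)
Q(r(H)) - o = (-58 + (⅚ - ⅙*6)² + 5*(⅚ - ⅙*6)) - 1*(-1/7229) = (-58 + (⅚ - 1)² + 5*(⅚ - 1)) + 1/7229 = (-58 + (-⅙)² + 5*(-⅙)) + 1/7229 = (-58 + 1/36 - ⅚) + 1/7229 = -2117/36 + 1/7229 = -15303757/260244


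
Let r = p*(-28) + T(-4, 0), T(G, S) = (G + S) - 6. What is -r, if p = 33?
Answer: 934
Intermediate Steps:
T(G, S) = -6 + G + S
r = -934 (r = 33*(-28) + (-6 - 4 + 0) = -924 - 10 = -934)
-r = -1*(-934) = 934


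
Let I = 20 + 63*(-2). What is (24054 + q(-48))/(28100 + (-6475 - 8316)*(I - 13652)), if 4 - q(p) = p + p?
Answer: 12077/101761339 ≈ 0.00011868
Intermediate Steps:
q(p) = 4 - 2*p (q(p) = 4 - (p + p) = 4 - 2*p)
I = -106 (I = 20 - 126 = -106)
(24054 + q(-48))/(28100 + (-6475 - 8316)*(I - 13652)) = (24054 + (4 - 2*(-48)))/(28100 + (-6475 - 8316)*(-106 - 13652)) = (24054 + (4 + 96))/(28100 - 14791*(-13758)) = (24054 + 100)/(28100 + 203494578) = 24154/203522678 = 24154*(1/203522678) = 12077/101761339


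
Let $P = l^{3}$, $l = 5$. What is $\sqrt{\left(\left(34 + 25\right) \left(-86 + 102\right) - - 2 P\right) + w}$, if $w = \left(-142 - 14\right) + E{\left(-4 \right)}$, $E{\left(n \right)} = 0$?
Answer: $\sqrt{1038} \approx 32.218$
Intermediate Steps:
$P = 125$ ($P = 5^{3} = 125$)
$w = -156$ ($w = \left(-142 - 14\right) + 0 = -156 + 0 = -156$)
$\sqrt{\left(\left(34 + 25\right) \left(-86 + 102\right) - - 2 P\right) + w} = \sqrt{\left(\left(34 + 25\right) \left(-86 + 102\right) - \left(-2\right) 125\right) - 156} = \sqrt{\left(59 \cdot 16 - -250\right) - 156} = \sqrt{\left(944 + 250\right) - 156} = \sqrt{1194 - 156} = \sqrt{1038}$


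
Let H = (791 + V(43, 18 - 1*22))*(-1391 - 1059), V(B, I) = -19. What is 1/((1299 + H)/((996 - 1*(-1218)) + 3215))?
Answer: -5429/1890101 ≈ -0.0028723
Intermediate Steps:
H = -1891400 (H = (791 - 19)*(-1391 - 1059) = 772*(-2450) = -1891400)
1/((1299 + H)/((996 - 1*(-1218)) + 3215)) = 1/((1299 - 1891400)/((996 - 1*(-1218)) + 3215)) = 1/(-1890101/((996 + 1218) + 3215)) = 1/(-1890101/(2214 + 3215)) = 1/(-1890101/5429) = -5429/1890101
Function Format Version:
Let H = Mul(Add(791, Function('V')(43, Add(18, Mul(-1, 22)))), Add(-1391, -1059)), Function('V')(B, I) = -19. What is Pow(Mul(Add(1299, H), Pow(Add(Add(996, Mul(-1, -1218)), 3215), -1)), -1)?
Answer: Rational(-5429, 1890101) ≈ -0.0028723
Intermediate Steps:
H = -1891400 (H = Mul(Add(791, -19), Add(-1391, -1059)) = Mul(772, -2450) = -1891400)
Pow(Mul(Add(1299, H), Pow(Add(Add(996, Mul(-1, -1218)), 3215), -1)), -1) = Pow(Mul(Add(1299, -1891400), Pow(Add(Add(996, Mul(-1, -1218)), 3215), -1)), -1) = Pow(Mul(-1890101, Pow(Add(Add(996, 1218), 3215), -1)), -1) = Pow(Mul(-1890101, Pow(Add(2214, 3215), -1)), -1) = Pow(Mul(-1890101, Pow(5429, -1)), -1) = Pow(Mul(-1890101, Rational(1, 5429)), -1) = Pow(Rational(-1890101, 5429), -1) = Rational(-5429, 1890101)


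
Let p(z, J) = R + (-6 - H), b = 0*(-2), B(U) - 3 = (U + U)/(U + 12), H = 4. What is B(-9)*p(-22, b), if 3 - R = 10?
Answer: 51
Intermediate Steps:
R = -7 (R = 3 - 1*10 = 3 - 10 = -7)
B(U) = 3 + 2*U/(12 + U) (B(U) = 3 + (U + U)/(U + 12) = 3 + (2*U)/(12 + U) = 3 + 2*U/(12 + U))
b = 0
p(z, J) = -17 (p(z, J) = -7 + (-6 - 1*4) = -7 + (-6 - 4) = -7 - 10 = -17)
B(-9)*p(-22, b) = ((36 + 5*(-9))/(12 - 9))*(-17) = ((36 - 45)/3)*(-17) = ((⅓)*(-9))*(-17) = -3*(-17) = 51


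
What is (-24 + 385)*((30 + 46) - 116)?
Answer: -14440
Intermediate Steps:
(-24 + 385)*((30 + 46) - 116) = 361*(76 - 116) = 361*(-40) = -14440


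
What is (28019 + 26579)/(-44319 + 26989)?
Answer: -27299/8665 ≈ -3.1505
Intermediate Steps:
(28019 + 26579)/(-44319 + 26989) = 54598/(-17330) = 54598*(-1/17330) = -27299/8665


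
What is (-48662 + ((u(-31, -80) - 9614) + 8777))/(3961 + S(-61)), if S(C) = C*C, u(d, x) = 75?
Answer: -24712/3841 ≈ -6.4337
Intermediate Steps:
S(C) = C²
(-48662 + ((u(-31, -80) - 9614) + 8777))/(3961 + S(-61)) = (-48662 + ((75 - 9614) + 8777))/(3961 + (-61)²) = (-48662 + (-9539 + 8777))/(3961 + 3721) = (-48662 - 762)/7682 = -49424*1/7682 = -24712/3841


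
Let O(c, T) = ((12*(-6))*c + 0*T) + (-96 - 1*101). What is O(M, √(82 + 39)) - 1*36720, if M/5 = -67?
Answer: -12797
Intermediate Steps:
M = -335 (M = 5*(-67) = -335)
O(c, T) = -197 - 72*c (O(c, T) = (-72*c + 0) + (-96 - 101) = -72*c - 197 = -197 - 72*c)
O(M, √(82 + 39)) - 1*36720 = (-197 - 72*(-335)) - 1*36720 = (-197 + 24120) - 36720 = 23923 - 36720 = -12797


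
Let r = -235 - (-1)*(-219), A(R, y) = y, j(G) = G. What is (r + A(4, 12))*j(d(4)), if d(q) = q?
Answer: -1768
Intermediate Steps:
r = -454 (r = -235 - 1*219 = -235 - 219 = -454)
(r + A(4, 12))*j(d(4)) = (-454 + 12)*4 = -442*4 = -1768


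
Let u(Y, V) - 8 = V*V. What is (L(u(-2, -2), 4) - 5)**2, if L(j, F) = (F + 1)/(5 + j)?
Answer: 6400/289 ≈ 22.145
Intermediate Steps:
u(Y, V) = 8 + V**2 (u(Y, V) = 8 + V*V = 8 + V**2)
L(j, F) = (1 + F)/(5 + j)
(L(u(-2, -2), 4) - 5)**2 = ((1 + 4)/(5 + (8 + (-2)**2)) - 5)**2 = (5/(5 + (8 + 4)) - 5)**2 = (5/(5 + 12) - 5)**2 = (5/17 - 5)**2 = (-80/17)**2 = 6400/289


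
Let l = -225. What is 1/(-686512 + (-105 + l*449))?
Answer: -1/787642 ≈ -1.2696e-6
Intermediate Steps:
1/(-686512 + (-105 + l*449)) = 1/(-686512 + (-105 - 225*449)) = 1/(-686512 + (-105 - 101025)) = 1/(-686512 - 101130) = 1/(-787642) = -1/787642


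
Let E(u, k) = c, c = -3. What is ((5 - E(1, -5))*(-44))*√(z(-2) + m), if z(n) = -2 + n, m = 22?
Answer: -1056*√2 ≈ -1493.4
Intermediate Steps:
E(u, k) = -3
((5 - E(1, -5))*(-44))*√(z(-2) + m) = ((5 - 1*(-3))*(-44))*√((-2 - 2) + 22) = ((5 + 3)*(-44))*√(-4 + 22) = (8*(-44))*√18 = -1056*√2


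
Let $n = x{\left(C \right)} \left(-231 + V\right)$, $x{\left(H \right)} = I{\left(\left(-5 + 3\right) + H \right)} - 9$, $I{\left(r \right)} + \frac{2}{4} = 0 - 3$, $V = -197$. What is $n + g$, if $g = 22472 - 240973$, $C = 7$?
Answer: $-213151$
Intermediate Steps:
$I{\left(r \right)} = - \frac{7}{2}$ ($I{\left(r \right)} = - \frac{1}{2} + \left(0 - 3\right) = - \frac{1}{2} - 3 = - \frac{7}{2}$)
$x{\left(H \right)} = - \frac{25}{2}$ ($x{\left(H \right)} = - \frac{7}{2} - 9 = - \frac{25}{2}$)
$g = -218501$
$n = 5350$ ($n = - \frac{25 \left(-231 - 197\right)}{2} = \left(- \frac{25}{2}\right) \left(-428\right) = 5350$)
$n + g = 5350 - 218501 = -213151$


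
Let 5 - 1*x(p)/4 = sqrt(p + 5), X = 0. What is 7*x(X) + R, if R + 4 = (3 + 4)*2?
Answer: 150 - 28*sqrt(5) ≈ 87.390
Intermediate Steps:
x(p) = 20 - 4*sqrt(5 + p) (x(p) = 20 - 4*sqrt(p + 5) = 20 - 4*sqrt(5 + p))
R = 10 (R = -4 + (3 + 4)*2 = -4 + 7*2 = -4 + 14 = 10)
7*x(X) + R = 7*(20 - 4*sqrt(5 + 0)) + 10 = 7*(20 - 4*sqrt(5)) + 10 = (140 - 28*sqrt(5)) + 10 = 150 - 28*sqrt(5)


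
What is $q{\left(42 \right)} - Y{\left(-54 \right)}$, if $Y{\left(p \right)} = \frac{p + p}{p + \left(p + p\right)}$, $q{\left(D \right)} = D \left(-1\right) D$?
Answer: $- \frac{5294}{3} \approx -1764.7$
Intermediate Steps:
$q{\left(D \right)} = - D^{2}$ ($q{\left(D \right)} = - D D = - D^{2}$)
$Y{\left(p \right)} = \frac{2}{3}$ ($Y{\left(p \right)} = \frac{2 p}{p + 2 p} = \frac{2 p}{3 p} = 2 p \frac{1}{3 p} = \frac{2}{3}$)
$q{\left(42 \right)} - Y{\left(-54 \right)} = - 42^{2} - \frac{2}{3} = \left(-1\right) 1764 - \frac{2}{3} = -1764 - \frac{2}{3} = - \frac{5294}{3}$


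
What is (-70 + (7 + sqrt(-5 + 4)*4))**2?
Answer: 3953 - 504*I ≈ 3953.0 - 504.0*I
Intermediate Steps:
(-70 + (7 + sqrt(-5 + 4)*4))**2 = (-70 + (7 + sqrt(-1)*4))**2 = (-70 + (7 + I*4))**2 = (-70 + (7 + 4*I))**2 = (-63 + 4*I)**2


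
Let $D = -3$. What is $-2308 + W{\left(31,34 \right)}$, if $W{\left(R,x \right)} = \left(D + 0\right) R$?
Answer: $-2401$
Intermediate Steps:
$W{\left(R,x \right)} = - 3 R$ ($W{\left(R,x \right)} = \left(-3 + 0\right) R = - 3 R$)
$-2308 + W{\left(31,34 \right)} = -2308 - 93 = -2401$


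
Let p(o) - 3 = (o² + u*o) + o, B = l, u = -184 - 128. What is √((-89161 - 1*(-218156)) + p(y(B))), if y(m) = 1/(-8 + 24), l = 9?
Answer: √33018513/16 ≈ 359.14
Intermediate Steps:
u = -312
B = 9
y(m) = 1/16
p(o) = 3 + o² - 311*o (p(o) = 3 + ((o² - 312*o) + o) = 3 + (o² - 311*o) = 3 + o² - 311*o)
√((-89161 - 1*(-218156)) + p(y(B))) = √((-89161 - 1*(-218156)) + (3 + (1/16)² - 311*1/16)) = √((-89161 + 218156) + (3 + 1/256 - 311/16)) = √(128995 - 4207/256) = √(33018513/256) = √33018513/16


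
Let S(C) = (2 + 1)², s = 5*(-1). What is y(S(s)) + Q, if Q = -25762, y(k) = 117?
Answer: -25645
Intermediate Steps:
s = -5
S(C) = 9 (S(C) = 3² = 9)
y(S(s)) + Q = 117 - 25762 = -25645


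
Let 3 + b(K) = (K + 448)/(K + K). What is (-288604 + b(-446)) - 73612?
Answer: -161549675/446 ≈ -3.6222e+5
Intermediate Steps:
b(K) = -3 + (448 + K)/(2*K) (b(K) = -3 + (K + 448)/(K + K) = -3 + (448 + K)/((2*K)) = -3 + (448 + K)*(1/(2*K)) = -3 + (448 + K)/(2*K))
(-288604 + b(-446)) - 73612 = (-288604 + (-5/2 + 224/(-446))) - 73612 = (-288604 + (-5/2 + 224*(-1/446))) - 73612 = (-288604 + (-5/2 - 112/223)) - 73612 = (-288604 - 1339/446) - 73612 = -128718723/446 - 73612 = -161549675/446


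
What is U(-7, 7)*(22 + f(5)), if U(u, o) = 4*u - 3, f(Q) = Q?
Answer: -837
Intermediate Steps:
U(u, o) = -3 + 4*u
U(-7, 7)*(22 + f(5)) = (-3 + 4*(-7))*(22 + 5) = (-3 - 28)*27 = -31*27 = -837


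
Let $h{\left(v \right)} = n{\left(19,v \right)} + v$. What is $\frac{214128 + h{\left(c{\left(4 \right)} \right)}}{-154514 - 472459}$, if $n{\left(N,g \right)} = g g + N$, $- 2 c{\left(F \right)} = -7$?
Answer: $- \frac{856651}{2507892} \approx -0.34158$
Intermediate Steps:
$c{\left(F \right)} = \frac{7}{2}$ ($c{\left(F \right)} = \left(- \frac{1}{2}\right) \left(-7\right) = \frac{7}{2}$)
$n{\left(N,g \right)} = N + g^{2}$ ($n{\left(N,g \right)} = g^{2} + N = N + g^{2}$)
$h{\left(v \right)} = 19 + v + v^{2}$ ($h{\left(v \right)} = \left(19 + v^{2}\right) + v = 19 + v + v^{2}$)
$\frac{214128 + h{\left(c{\left(4 \right)} \right)}}{-154514 - 472459} = \frac{214128 + \left(19 + \frac{7}{2} + \left(\frac{7}{2}\right)^{2}\right)}{-154514 - 472459} = \frac{214128 + \left(19 + \frac{7}{2} + \frac{49}{4}\right)}{-626973} = \left(214128 + \frac{139}{4}\right) \left(- \frac{1}{626973}\right) = \frac{856651}{4} \left(- \frac{1}{626973}\right) = - \frac{856651}{2507892}$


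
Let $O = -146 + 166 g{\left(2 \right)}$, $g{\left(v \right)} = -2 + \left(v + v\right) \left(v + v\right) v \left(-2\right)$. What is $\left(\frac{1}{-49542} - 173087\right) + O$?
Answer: $- \frac{9125091439}{49542} \approx -1.8419 \cdot 10^{5}$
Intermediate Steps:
$g{\left(v \right)} = -2 - 8 v^{3}$ ($g{\left(v \right)} = -2 + 2 v 2 v \left(- 2 v\right) = -2 + 4 v^{2} \left(- 2 v\right) = -2 - 8 v^{3}$)
$O = -11102$ ($O = -146 + 166 \left(-2 - 8 \cdot 2^{3}\right) = -146 + 166 \left(-2 - 64\right) = -146 + 166 \left(-66\right) = -146 - 10956 = -11102$)
$\left(\frac{1}{-49542} - 173087\right) + O = \left(\frac{1}{-49542} - 173087\right) - 11102 = \left(- \frac{1}{49542} - 173087\right) - 11102 = - \frac{8575076155}{49542} - 11102 = - \frac{9125091439}{49542}$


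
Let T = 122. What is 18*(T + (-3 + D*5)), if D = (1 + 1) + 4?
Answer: 2682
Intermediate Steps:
D = 6 (D = 2 + 4 = 6)
18*(T + (-3 + D*5)) = 18*(122 + (-3 + 6*5)) = 18*(122 + (-3 + 30)) = 18*(122 + 27) = 18*149 = 2682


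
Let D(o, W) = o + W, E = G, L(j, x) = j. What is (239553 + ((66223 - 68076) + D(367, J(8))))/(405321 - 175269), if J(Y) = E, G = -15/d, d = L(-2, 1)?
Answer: 476149/460104 ≈ 1.0349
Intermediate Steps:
d = -2
G = 15/2 (G = -15/(-2) = -15*(-½) = 15/2 ≈ 7.5000)
E = 15/2 ≈ 7.5000
J(Y) = 15/2
D(o, W) = W + o
(239553 + ((66223 - 68076) + D(367, J(8))))/(405321 - 175269) = (239553 + ((66223 - 68076) + (15/2 + 367)))/(405321 - 175269) = (239553 + (-1853 + 749/2))/230052 = (239553 - 2957/2)*(1/230052) = (476149/2)*(1/230052) = 476149/460104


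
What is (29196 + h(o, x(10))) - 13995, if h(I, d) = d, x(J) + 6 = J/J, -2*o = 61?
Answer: 15196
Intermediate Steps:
o = -61/2 (o = -1/2*61 = -61/2 ≈ -30.500)
x(J) = -5 (x(J) = -6 + J/J = -6 + 1 = -5)
(29196 + h(o, x(10))) - 13995 = (29196 - 5) - 13995 = 29191 - 13995 = 15196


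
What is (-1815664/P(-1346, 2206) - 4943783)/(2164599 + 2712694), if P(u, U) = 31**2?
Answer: -4752791127/4687078573 ≈ -1.0140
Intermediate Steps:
P(u, U) = 961
(-1815664/P(-1346, 2206) - 4943783)/(2164599 + 2712694) = (-1815664/961 - 4943783)/(2164599 + 2712694) = (-1815664*1/961 - 4943783)/4877293 = (-1815664/961 - 4943783)*(1/4877293) = -4752791127/961*1/4877293 = -4752791127/4687078573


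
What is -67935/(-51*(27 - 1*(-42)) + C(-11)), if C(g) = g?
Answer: 13587/706 ≈ 19.245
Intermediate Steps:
-67935/(-51*(27 - 1*(-42)) + C(-11)) = -67935/(-51*(27 - 1*(-42)) - 11) = -67935/(-51*(27 + 42) - 11) = -67935/(-51*69 - 11) = -67935/(-3519 - 11) = -67935/(-3530) = -67935*(-1/3530) = 13587/706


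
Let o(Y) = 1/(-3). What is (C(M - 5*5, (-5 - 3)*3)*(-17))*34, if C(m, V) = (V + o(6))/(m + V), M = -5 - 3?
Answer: -42194/171 ≈ -246.75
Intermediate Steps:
M = -8
o(Y) = -⅓
C(m, V) = (-⅓ + V)/(V + m) (C(m, V) = (V - ⅓)/(m + V) = (-⅓ + V)/(V + m))
(C(M - 5*5, (-5 - 3)*3)*(-17))*34 = (((-⅓ + (-5 - 3)*3)/((-5 - 3)*3 + (-8 - 5*5)))*(-17))*34 = (((-⅓ - 8*3)/(-8*3 + (-8 - 25)))*(-17))*34 = (((-⅓ - 24)/(-24 - 33))*(-17))*34 = ((-73/3/(-57))*(-17))*34 = (-1/57*(-73/3)*(-17))*34 = ((73/171)*(-17))*34 = -1241/171*34 = -42194/171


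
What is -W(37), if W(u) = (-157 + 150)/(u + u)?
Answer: 7/74 ≈ 0.094595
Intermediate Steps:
W(u) = -7/(2*u) (W(u) = -7*1/(2*u) = -7/(2*u))
-W(37) = -(-7)/(2*37) = -1*(-7/74) = 7/74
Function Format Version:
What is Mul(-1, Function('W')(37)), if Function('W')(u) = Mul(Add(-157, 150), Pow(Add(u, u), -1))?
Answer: Rational(7, 74) ≈ 0.094595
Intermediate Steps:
Function('W')(u) = Mul(Rational(-7, 2), Pow(u, -1)) (Function('W')(u) = Mul(-7, Pow(Mul(2, u), -1)) = Mul(-7, Mul(Rational(1, 2), Pow(u, -1))) = Mul(Rational(-7, 2), Pow(u, -1)))
Mul(-1, Function('W')(37)) = Mul(-1, Mul(Rational(-7, 2), Pow(37, -1))) = Mul(-1, Mul(Rational(-7, 2), Rational(1, 37))) = Mul(-1, Rational(-7, 74)) = Rational(7, 74)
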